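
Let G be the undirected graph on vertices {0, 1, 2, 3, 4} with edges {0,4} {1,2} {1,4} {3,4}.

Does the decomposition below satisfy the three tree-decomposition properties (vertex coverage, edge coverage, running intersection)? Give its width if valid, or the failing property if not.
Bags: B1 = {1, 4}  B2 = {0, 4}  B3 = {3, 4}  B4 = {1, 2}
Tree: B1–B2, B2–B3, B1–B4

Checking the three conditions: (i) the bags cover all of {0, 1, 2, 3, 4}; (ii) for each edge, some bag contains both endpoints; (iii) the bags containing any fixed vertex form a subtree. All hold, so the decomposition is valid with width 2 − 1 = 1.

Yes; width 1.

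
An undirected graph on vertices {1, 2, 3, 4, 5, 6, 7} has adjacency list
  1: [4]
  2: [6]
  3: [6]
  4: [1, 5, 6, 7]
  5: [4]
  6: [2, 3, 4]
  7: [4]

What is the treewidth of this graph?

A width-1 tree decomposition is:
Bags: B1 = {4, 6}  B2 = {4, 7}  B3 = {1, 4}  B4 = {4, 5}  B5 = {2, 6}  B6 = {3, 6}
Tree: B1–B2, B1–B3, B1–B4, B1–B5, B5–B6
The largest bag has 2 vertices, giving width 1; this decomposition certifies tw(G) ≤ 1. G has an edge, so its treewidth is at least 1. Combining the bounds, tw(G) = 1.

1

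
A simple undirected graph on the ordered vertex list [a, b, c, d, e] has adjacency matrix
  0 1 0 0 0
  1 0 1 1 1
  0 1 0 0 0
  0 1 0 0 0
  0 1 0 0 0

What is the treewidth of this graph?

A width-1 tree decomposition is:
Bags: B1 = {a, b}  B2 = {b, c}  B3 = {b, d}  B4 = {b, e}
Tree: B1–B2, B1–B3, B2–B4
The largest bag has 2 vertices, giving width 1; this decomposition certifies tw(G) ≤ 1. Any graph with an edge has treewidth ≥ 1, and G has the edge b–a. Hence tw(G) = 1 exactly.

1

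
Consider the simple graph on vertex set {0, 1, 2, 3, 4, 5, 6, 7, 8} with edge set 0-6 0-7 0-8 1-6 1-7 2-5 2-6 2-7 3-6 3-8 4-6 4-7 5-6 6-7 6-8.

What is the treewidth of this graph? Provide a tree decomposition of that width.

Every bag has size at most 3, so the width is 3 − 1 = 2 and tw(G) ≤ 2. Conversely, {0, 6, 8} is a clique of size 3, and the vertices of any clique must share a bag in every tree decomposition; so some bag has ≥ 3 vertices and tw(G) ≥ 2. Combining the bounds, tw(G) = 2.

Treewidth 2.
One such decomposition:
Bags: B1 = {2, 6, 7}  B2 = {1, 6, 7}  B3 = {0, 6, 7}  B4 = {2, 5, 6}  B5 = {0, 6, 8}  B6 = {3, 6, 8}  B7 = {4, 6, 7}
Tree: B1–B2, B1–B3, B1–B4, B3–B5, B5–B6, B3–B7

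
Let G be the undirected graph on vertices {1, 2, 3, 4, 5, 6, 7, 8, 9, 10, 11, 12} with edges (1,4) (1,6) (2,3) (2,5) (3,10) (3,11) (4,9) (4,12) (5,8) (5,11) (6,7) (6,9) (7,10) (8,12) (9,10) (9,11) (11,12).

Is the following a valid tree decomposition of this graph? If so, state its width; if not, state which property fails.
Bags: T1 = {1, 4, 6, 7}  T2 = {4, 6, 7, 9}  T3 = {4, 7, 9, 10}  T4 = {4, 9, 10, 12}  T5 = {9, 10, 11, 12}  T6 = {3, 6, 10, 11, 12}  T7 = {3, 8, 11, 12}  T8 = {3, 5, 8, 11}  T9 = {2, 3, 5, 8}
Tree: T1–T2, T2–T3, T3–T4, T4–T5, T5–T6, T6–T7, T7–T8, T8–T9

A tree decomposition must satisfy three properties: every vertex lies in some bag; for every edge, both endpoints lie together in some bag; and for every vertex, the bags containing it form a connected subtree. Here bags containing vertex 6 are not connected in the tree, so the decomposition is invalid.

No — bags containing vertex 6 are not connected in the tree.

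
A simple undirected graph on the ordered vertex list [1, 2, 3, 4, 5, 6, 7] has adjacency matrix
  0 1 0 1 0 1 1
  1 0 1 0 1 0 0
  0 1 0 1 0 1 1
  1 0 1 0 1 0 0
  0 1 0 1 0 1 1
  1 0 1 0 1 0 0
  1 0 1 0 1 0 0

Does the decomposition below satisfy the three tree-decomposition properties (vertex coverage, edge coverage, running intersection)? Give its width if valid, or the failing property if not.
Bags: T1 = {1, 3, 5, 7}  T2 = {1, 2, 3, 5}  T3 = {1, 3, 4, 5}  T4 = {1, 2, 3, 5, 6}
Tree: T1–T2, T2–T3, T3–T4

A tree decomposition must satisfy three properties: every vertex lies in some bag; for every edge, both endpoints lie together in some bag; and for every vertex, the bags containing it form a connected subtree. Here bags containing vertex 2 are not connected in the tree, so the decomposition is invalid.

No — bags containing vertex 2 are not connected in the tree.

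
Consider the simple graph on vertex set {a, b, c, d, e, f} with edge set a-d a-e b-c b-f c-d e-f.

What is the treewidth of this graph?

2

A width-2 tree decomposition is:
Bags: B1 = {b, e, f}  B2 = {b, c, e}  B3 = {c, d, e}  B4 = {a, d, e}
Tree: B1–B2, B2–B3, B3–B4
Every bag has size at most 3, so the width is 3 − 1 = 2 and tw(G) ≤ 2. Since e–f–b–c–d–a–e is a cycle in G, G is not acyclic. Forests are exactly the graphs of treewidth ≤ 1, so tw(G) ≥ 2. Hence tw(G) = 2 exactly.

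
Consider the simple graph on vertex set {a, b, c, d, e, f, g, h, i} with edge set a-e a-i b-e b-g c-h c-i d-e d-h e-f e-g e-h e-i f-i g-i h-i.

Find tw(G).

A width-2 tree decomposition is:
Bags: B1 = {e, g, i}  B2 = {e, f, i}  B3 = {b, e, g}  B4 = {e, h, i}  B5 = {d, e, h}  B6 = {c, h, i}  B7 = {a, e, i}
Tree: B1–B2, B1–B3, B1–B4, B4–B5, B4–B6, B4–B7
Each bag holds 3 vertices, so the decomposition has width 2, which upper-bounds the treewidth. Conversely, {d, e, h} is a clique of size 3, and the vertices of any clique must share a bag in every tree decomposition; so some bag has ≥ 3 vertices and tw(G) ≥ 2. Combining the bounds, tw(G) = 2.

2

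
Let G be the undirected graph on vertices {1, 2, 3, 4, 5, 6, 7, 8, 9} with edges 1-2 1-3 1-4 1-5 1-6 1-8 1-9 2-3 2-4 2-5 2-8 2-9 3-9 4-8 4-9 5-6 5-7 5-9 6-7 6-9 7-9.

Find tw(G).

A width-3 tree decomposition is:
Bags: B1 = {1, 2, 5, 9}  B2 = {1, 2, 4, 9}  B3 = {1, 2, 4, 8}  B4 = {1, 5, 6, 9}  B5 = {5, 6, 7, 9}  B6 = {1, 2, 3, 9}
Tree: B1–B2, B2–B3, B1–B4, B4–B5, B1–B6
Every bag has size at most 4, so the width is 4 − 1 = 3 and tw(G) ≤ 3. For the lower bound, the 4 vertices {1, 2, 4, 8} are pairwise adjacent, and any tree decomposition puts a clique entirely inside one bag — forcing width ≥ 3. Combining the bounds, tw(G) = 3.

3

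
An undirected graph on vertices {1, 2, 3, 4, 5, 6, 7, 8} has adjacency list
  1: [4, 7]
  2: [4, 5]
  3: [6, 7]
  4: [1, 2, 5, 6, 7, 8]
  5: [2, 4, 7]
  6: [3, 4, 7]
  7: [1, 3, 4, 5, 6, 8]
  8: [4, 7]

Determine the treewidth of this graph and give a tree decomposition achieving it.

Every bag has size at most 3, so the width is 3 − 1 = 2 and tw(G) ≤ 2. On the other hand G contains the 3-clique {3, 6, 7}. A clique must lie in a single bag of any decomposition, so no decomposition can have width below 2. The upper and lower bounds meet at 2, so that is the treewidth.

Treewidth 2.
Bags: B1 = {2, 4, 5}  B2 = {4, 5, 7}  B3 = {4, 6, 7}  B4 = {1, 4, 7}  B5 = {3, 6, 7}  B6 = {4, 7, 8}
Tree: B1–B2, B2–B3, B2–B4, B3–B5, B3–B6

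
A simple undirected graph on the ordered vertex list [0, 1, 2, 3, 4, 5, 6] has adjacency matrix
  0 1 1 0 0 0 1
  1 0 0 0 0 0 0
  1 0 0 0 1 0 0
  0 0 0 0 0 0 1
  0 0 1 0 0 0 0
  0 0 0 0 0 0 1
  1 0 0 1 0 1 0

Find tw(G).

1

A width-1 tree decomposition is:
Bags: B1 = {5, 6}  B2 = {0, 6}  B3 = {0, 2}  B4 = {0, 1}  B5 = {2, 4}  B6 = {3, 6}
Tree: B1–B2, B2–B3, B2–B4, B3–B5, B2–B6
Each bag holds 2 vertices, so the decomposition has width 1, which upper-bounds the treewidth. Since G has at least one edge (e.g. 5–6), it is not an edgeless graph, so tw(G) ≥ 1. Combining the bounds, tw(G) = 1.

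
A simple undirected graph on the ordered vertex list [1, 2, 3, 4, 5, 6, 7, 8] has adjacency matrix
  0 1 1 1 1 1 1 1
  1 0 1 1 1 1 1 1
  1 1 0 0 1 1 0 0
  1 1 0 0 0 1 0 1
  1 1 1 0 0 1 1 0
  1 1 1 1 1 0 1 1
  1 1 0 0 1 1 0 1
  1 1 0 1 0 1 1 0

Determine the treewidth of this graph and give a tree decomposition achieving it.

Treewidth 4.
One such decomposition:
Bags: B1 = {1, 2, 5, 6, 7}  B2 = {1, 2, 6, 7, 8}  B3 = {1, 2, 3, 5, 6}  B4 = {1, 2, 4, 6, 8}
Tree: B1–B2, B1–B3, B2–B4

The largest bag has 5 vertices, giving width 4; this decomposition certifies tw(G) ≤ 4. On the other hand G contains the 5-clique {1, 2, 4, 6, 8}. A clique must lie in a single bag of any decomposition, so no decomposition can have width below 4. The upper and lower bounds meet at 4, so that is the treewidth.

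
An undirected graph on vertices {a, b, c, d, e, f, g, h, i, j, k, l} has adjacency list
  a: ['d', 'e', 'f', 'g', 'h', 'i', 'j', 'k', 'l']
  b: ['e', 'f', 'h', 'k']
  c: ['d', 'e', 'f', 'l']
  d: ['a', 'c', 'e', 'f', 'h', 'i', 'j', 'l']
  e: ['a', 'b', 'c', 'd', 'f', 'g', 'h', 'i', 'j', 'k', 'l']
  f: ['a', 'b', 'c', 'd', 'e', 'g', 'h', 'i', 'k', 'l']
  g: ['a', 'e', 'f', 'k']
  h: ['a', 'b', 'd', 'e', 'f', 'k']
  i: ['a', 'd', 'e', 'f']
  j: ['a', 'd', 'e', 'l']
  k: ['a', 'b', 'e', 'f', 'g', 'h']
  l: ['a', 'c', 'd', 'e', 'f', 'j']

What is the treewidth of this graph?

A width-4 tree decomposition is:
Bags: B1 = {a, d, e, f, l}  B2 = {a, d, e, f, i}  B3 = {a, d, e, f, h}  B4 = {a, e, f, h, k}  B5 = {b, e, f, h, k}  B6 = {a, e, f, g, k}  B7 = {c, d, e, f, l}  B8 = {a, d, e, j, l}
Tree: B1–B2, B2–B3, B3–B4, B4–B5, B4–B6, B1–B7, B1–B8
The largest bag has 5 vertices, giving width 4; this decomposition certifies tw(G) ≤ 4. Conversely, {a, d, e, j, l} is a clique of size 5, and the vertices of any clique must share a bag in every tree decomposition; so some bag has ≥ 5 vertices and tw(G) ≥ 4. Hence tw(G) = 4 exactly.

4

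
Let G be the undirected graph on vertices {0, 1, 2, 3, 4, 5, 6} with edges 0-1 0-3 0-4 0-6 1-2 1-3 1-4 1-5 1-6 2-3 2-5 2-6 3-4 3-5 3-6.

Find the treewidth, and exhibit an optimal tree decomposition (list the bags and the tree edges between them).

Treewidth 3.
One optimal decomposition is:
Bags: B1 = {0, 1, 3, 6}  B2 = {1, 2, 3, 6}  B3 = {1, 2, 3, 5}  B4 = {0, 1, 3, 4}
Tree: B1–B2, B2–B3, B1–B4

Each bag holds 4 vertices, so the decomposition has width 3, which upper-bounds the treewidth. For the lower bound, the 4 vertices {0, 1, 3, 4} are pairwise adjacent, and any tree decomposition puts a clique entirely inside one bag — forcing width ≥ 3. Therefore the treewidth is 3.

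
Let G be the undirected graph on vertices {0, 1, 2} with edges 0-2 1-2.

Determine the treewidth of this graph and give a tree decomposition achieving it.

Treewidth 1.
Bags: B1 = {0, 2}  B2 = {1, 2}
Tree: B1–B2

Every bag has size at most 2, so the width is 2 − 1 = 1 and tw(G) ≤ 1. G has an edge, so its treewidth is at least 1. Combining the bounds, tw(G) = 1.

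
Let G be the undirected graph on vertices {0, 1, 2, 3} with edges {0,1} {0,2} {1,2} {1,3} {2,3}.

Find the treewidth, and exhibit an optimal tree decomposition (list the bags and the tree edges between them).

Every bag has size at most 3, so the width is 3 − 1 = 2 and tw(G) ≤ 2. For the lower bound, the 3 vertices {0, 1, 2} are pairwise adjacent, and any tree decomposition puts a clique entirely inside one bag — forcing width ≥ 2. Hence tw(G) = 2 exactly.

Treewidth 2.
One optimal decomposition is:
Bags: B1 = {1, 2, 3}  B2 = {0, 1, 2}
Tree: B1–B2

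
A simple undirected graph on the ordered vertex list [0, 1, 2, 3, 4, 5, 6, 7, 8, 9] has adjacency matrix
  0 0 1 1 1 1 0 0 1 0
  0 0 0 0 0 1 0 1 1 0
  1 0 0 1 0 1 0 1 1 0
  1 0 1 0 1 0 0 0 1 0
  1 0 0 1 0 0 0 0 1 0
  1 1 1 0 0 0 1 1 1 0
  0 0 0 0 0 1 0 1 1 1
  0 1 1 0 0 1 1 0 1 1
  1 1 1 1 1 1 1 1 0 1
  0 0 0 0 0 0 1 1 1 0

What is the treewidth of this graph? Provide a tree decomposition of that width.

Each bag holds 4 vertices, so the decomposition has width 3, which upper-bounds the treewidth. For the lower bound, the 4 vertices {6, 7, 8, 9} are pairwise adjacent, and any tree decomposition puts a clique entirely inside one bag — forcing width ≥ 3. The upper and lower bounds meet at 3, so that is the treewidth.

Treewidth 3.
One such decomposition:
Bags: B1 = {0, 2, 5, 8}  B2 = {2, 5, 7, 8}  B3 = {5, 6, 7, 8}  B4 = {6, 7, 8, 9}  B5 = {1, 5, 7, 8}  B6 = {0, 2, 3, 8}  B7 = {0, 3, 4, 8}
Tree: B1–B2, B2–B3, B3–B4, B3–B5, B1–B6, B6–B7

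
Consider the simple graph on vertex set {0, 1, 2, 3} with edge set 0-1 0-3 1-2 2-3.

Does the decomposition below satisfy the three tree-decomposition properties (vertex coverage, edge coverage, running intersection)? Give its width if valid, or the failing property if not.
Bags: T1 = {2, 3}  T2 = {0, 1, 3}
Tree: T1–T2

No — edge (1,2) lies in no bag.

A tree decomposition must satisfy three properties: every vertex lies in some bag; for every edge, both endpoints lie together in some bag; and for every vertex, the bags containing it form a connected subtree. Here edge (1,2) lies in no bag, so the decomposition is invalid.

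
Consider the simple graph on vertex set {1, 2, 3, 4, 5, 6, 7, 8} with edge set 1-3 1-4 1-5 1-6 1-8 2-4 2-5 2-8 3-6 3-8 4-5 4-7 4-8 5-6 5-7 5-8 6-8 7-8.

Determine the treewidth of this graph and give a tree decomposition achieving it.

Treewidth 3.
One such decomposition:
Bags: B1 = {1, 3, 6, 8}  B2 = {1, 5, 6, 8}  B3 = {1, 4, 5, 8}  B4 = {2, 4, 5, 8}  B5 = {4, 5, 7, 8}
Tree: B1–B2, B2–B3, B3–B4, B4–B5

Every bag has size at most 4, so the width is 4 − 1 = 3 and tw(G) ≤ 3. On the other hand G contains the 4-clique {1, 3, 6, 8}. A clique must lie in a single bag of any decomposition, so no decomposition can have width below 3. Combining the bounds, tw(G) = 3.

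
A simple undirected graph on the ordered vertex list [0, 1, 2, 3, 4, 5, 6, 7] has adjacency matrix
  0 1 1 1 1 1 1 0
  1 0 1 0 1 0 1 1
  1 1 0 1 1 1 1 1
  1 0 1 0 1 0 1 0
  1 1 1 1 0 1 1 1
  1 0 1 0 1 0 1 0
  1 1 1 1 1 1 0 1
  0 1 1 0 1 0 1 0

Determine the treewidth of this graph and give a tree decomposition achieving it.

Treewidth 4.
One such decomposition:
Bags: B1 = {0, 2, 3, 4, 6}  B2 = {0, 1, 2, 4, 6}  B3 = {1, 2, 4, 6, 7}  B4 = {0, 2, 4, 5, 6}
Tree: B1–B2, B2–B3, B2–B4

Each bag holds 5 vertices, so the decomposition has width 4, which upper-bounds the treewidth. On the other hand G contains the 5-clique {0, 1, 2, 4, 6}. A clique must lie in a single bag of any decomposition, so no decomposition can have width below 4. Combining the bounds, tw(G) = 4.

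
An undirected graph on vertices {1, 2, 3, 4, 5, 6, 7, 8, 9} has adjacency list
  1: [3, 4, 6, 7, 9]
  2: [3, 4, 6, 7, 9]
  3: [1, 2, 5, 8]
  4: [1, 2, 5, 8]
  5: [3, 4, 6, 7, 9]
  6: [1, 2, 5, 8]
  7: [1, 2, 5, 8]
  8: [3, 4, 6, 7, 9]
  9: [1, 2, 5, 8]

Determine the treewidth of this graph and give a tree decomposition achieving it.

Every bag has size at most 5, so the width is 5 − 1 = 4 and tw(G) ≤ 4. For the lower bound: the 5 vertex sets {5,6}, {1,7}, {2,4}, {8}, {3} are disjoint, each induces a connected subgraph, and every pair is joined by at least one edge of G. Contracting each set to a single vertex therefore yields K_{5} as a minor, and since treewidth is minor-monotone, tw(G) ≥ tw(K_{5}) = 4. Therefore the treewidth is 4.

Treewidth 4.
One optimal decomposition is:
Bags: B1 = {1, 2, 5, 6, 8}  B2 = {1, 2, 5, 7, 8}  B3 = {1, 2, 4, 5, 8}  B4 = {1, 2, 3, 5, 8}  B5 = {1, 2, 5, 8, 9}
Tree: B1–B2, B2–B3, B3–B4, B4–B5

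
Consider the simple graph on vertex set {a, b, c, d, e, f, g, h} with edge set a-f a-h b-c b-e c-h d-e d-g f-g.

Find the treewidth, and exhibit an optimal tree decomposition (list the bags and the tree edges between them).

Every bag has size at most 3, so the width is 3 − 1 = 2 and tw(G) ≤ 2. For the lower bound, G contains the cycle f–g–d–e–b–c–h–a–f, so G is not a forest; only forests have treewidth ≤ 1, hence tw(G) ≥ 2. Therefore the treewidth is 2.

Treewidth 2.
One such decomposition:
Bags: B1 = {d, f, g}  B2 = {d, e, f}  B3 = {b, e, f}  B4 = {b, c, f}  B5 = {c, f, h}  B6 = {a, f, h}
Tree: B1–B2, B2–B3, B3–B4, B4–B5, B5–B6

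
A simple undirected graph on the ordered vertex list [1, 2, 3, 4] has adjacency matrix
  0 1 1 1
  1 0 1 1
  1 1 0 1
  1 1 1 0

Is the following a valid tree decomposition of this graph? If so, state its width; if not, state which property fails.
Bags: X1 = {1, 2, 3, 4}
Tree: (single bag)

Checking the three conditions: (i) the bags cover all of {1, 2, 3, 4}; (ii) for each edge, some bag contains both endpoints; (iii) the bags containing any fixed vertex form a subtree. All hold, so the decomposition is valid with width 4 − 1 = 3.

Yes; width 3.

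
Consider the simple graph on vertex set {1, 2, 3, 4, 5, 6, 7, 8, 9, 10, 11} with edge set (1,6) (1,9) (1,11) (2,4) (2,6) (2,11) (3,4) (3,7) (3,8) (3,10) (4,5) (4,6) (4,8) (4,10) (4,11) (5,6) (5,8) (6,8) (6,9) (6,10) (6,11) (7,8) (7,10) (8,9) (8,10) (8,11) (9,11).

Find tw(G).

A width-3 tree decomposition is:
Bags: B1 = {6, 8, 9, 11}  B2 = {4, 6, 8, 11}  B3 = {4, 6, 8, 10}  B4 = {3, 4, 8, 10}  B5 = {1, 6, 9, 11}  B6 = {2, 4, 6, 11}  B7 = {4, 5, 6, 8}  B8 = {3, 7, 8, 10}
Tree: B1–B2, B2–B3, B3–B4, B1–B5, B2–B6, B2–B7, B4–B8
Every bag has size at most 4, so the width is 4 − 1 = 3 and tw(G) ≤ 3. For the lower bound, the 4 vertices {3, 4, 8, 10} are pairwise adjacent, and any tree decomposition puts a clique entirely inside one bag — forcing width ≥ 3. Hence tw(G) = 3 exactly.

3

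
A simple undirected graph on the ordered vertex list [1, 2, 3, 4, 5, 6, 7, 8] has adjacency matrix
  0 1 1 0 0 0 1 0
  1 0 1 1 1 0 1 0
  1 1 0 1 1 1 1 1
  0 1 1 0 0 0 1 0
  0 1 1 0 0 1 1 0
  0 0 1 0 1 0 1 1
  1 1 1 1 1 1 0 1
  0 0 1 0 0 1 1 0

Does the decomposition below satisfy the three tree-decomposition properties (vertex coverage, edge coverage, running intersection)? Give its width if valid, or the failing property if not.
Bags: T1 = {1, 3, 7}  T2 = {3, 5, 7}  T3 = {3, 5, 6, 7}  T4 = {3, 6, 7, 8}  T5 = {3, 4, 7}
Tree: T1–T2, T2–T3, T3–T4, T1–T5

A tree decomposition must satisfy three properties: every vertex lies in some bag; for every edge, both endpoints lie together in some bag; and for every vertex, the bags containing it form a connected subtree. Here vertex 2 appears in no bag, so the decomposition is invalid.

No — vertex 2 appears in no bag.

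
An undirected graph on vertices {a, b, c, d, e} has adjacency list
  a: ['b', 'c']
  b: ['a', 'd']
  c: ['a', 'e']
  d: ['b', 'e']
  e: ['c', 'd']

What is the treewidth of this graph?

A width-2 tree decomposition is:
Bags: B1 = {b, d, e}  B2 = {b, c, e}  B3 = {a, b, c}
Tree: B1–B2, B2–B3
The largest bag has 3 vertices, giving width 2; this decomposition certifies tw(G) ≤ 2. For the lower bound, G contains the cycle b–d–e–c–a–b, so G is not a forest; only forests have treewidth ≤ 1, hence tw(G) ≥ 2. Combining the bounds, tw(G) = 2.

2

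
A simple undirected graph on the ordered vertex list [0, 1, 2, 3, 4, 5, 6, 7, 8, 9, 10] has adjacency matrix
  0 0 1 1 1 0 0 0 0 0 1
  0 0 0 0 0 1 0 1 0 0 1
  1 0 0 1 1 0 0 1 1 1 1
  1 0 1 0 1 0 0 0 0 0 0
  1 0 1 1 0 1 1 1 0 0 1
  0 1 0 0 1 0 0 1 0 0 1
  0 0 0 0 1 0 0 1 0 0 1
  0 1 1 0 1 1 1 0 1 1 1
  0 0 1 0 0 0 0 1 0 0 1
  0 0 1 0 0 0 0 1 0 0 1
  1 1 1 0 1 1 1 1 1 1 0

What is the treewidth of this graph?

3

A width-3 tree decomposition is:
Bags: B1 = {4, 6, 7, 10}  B2 = {4, 5, 7, 10}  B3 = {1, 5, 7, 10}  B4 = {2, 4, 7, 10}  B5 = {2, 7, 8, 10}  B6 = {0, 2, 4, 10}  B7 = {2, 7, 9, 10}  B8 = {0, 2, 3, 4}
Tree: B1–B2, B2–B3, B2–B4, B4–B5, B4–B6, B4–B7, B6–B8
Each bag holds 4 vertices, so the decomposition has width 3, which upper-bounds the treewidth. On the other hand G contains the 4-clique {0, 2, 4, 10}. A clique must lie in a single bag of any decomposition, so no decomposition can have width below 3. Therefore the treewidth is 3.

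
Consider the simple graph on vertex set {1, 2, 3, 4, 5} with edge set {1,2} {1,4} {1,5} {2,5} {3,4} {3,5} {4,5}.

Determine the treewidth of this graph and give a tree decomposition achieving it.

The largest bag has 3 vertices, giving width 2; this decomposition certifies tw(G) ≤ 2. On the other hand G contains the 3-clique {1, 2, 5}. A clique must lie in a single bag of any decomposition, so no decomposition can have width below 2. Therefore the treewidth is 2.

Treewidth 2.
One such decomposition:
Bags: B1 = {1, 4, 5}  B2 = {1, 2, 5}  B3 = {3, 4, 5}
Tree: B1–B2, B1–B3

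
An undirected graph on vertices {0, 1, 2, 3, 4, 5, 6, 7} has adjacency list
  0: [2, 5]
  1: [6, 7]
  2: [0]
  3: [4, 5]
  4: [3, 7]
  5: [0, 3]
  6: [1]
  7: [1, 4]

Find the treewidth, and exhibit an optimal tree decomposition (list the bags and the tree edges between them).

Treewidth 1.
Bags: B1 = {1, 6}  B2 = {1, 7}  B3 = {4, 7}  B4 = {3, 4}  B5 = {3, 5}  B6 = {0, 5}  B7 = {0, 2}
Tree: B1–B2, B2–B3, B3–B4, B4–B5, B5–B6, B6–B7

Each bag holds 2 vertices, so the decomposition has width 1, which upper-bounds the treewidth. G has an edge, so its treewidth is at least 1. The upper and lower bounds meet at 1, so that is the treewidth.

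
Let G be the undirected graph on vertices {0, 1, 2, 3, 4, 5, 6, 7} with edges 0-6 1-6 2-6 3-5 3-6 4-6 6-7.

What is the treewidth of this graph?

1

A width-1 tree decomposition is:
Bags: B1 = {6, 7}  B2 = {4, 6}  B3 = {0, 6}  B4 = {2, 6}  B5 = {3, 6}  B6 = {3, 5}  B7 = {1, 6}
Tree: B1–B2, B2–B3, B2–B4, B4–B5, B5–B6, B5–B7
Every bag has size at most 2, so the width is 2 − 1 = 1 and tw(G) ≤ 1. Any graph with an edge has treewidth ≥ 1, and G has the edge 7–6. The upper and lower bounds meet at 1, so that is the treewidth.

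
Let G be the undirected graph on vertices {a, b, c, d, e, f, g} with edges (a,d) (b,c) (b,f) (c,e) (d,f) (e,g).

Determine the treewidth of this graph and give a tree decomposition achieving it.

The largest bag has 2 vertices, giving width 1; this decomposition certifies tw(G) ≤ 1. Since G has at least one edge (e.g. a–d), it is not an edgeless graph, so tw(G) ≥ 1. Therefore the treewidth is 1.

Treewidth 1.
One such decomposition:
Bags: B1 = {a, d}  B2 = {d, f}  B3 = {b, f}  B4 = {b, c}  B5 = {c, e}  B6 = {e, g}
Tree: B1–B2, B2–B3, B3–B4, B4–B5, B5–B6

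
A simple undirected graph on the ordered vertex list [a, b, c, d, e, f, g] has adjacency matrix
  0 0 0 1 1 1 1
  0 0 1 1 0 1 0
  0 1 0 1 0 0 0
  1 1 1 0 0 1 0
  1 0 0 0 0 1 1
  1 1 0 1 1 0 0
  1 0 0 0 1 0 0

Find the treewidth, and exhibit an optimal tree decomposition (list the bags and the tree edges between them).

The largest bag has 3 vertices, giving width 2; this decomposition certifies tw(G) ≤ 2. On the other hand G contains the 3-clique {b, c, d}. A clique must lie in a single bag of any decomposition, so no decomposition can have width below 2. The upper and lower bounds meet at 2, so that is the treewidth.

Treewidth 2.
One such decomposition:
Bags: B1 = {a, d, f}  B2 = {b, d, f}  B3 = {a, e, f}  B4 = {a, e, g}  B5 = {b, c, d}
Tree: B1–B2, B1–B3, B3–B4, B2–B5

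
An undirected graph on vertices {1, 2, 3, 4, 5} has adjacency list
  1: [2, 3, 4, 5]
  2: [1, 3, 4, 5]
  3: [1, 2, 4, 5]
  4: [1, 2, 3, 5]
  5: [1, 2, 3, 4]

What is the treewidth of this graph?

4

A width-4 tree decomposition is:
Bags: B1 = {1, 2, 3, 4, 5}
Tree: (single bag)
A single bag containing all 5 vertices is trivially a valid decomposition of width 4. For the lower bound, the 5 vertices {1, 2, 3, 4, 5} are pairwise adjacent, and any tree decomposition puts a clique entirely inside one bag — forcing width ≥ 4. The upper and lower bounds meet at 4, so that is the treewidth.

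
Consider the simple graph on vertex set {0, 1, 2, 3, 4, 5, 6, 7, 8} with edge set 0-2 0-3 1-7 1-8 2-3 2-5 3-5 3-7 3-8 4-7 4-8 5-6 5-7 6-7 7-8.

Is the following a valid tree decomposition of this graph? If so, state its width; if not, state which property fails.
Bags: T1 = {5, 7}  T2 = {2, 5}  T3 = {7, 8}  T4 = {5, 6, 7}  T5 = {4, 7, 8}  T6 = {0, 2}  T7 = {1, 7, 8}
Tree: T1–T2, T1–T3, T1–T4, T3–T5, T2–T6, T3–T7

No — vertex 3 appears in no bag.

A tree decomposition must satisfy three properties: every vertex lies in some bag; for every edge, both endpoints lie together in some bag; and for every vertex, the bags containing it form a connected subtree. Here vertex 3 appears in no bag, so the decomposition is invalid.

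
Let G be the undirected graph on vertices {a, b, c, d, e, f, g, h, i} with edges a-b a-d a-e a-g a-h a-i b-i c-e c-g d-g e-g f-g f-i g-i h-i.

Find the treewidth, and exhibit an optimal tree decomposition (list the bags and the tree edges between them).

Treewidth 2.
One such decomposition:
Bags: B1 = {a, g, i}  B2 = {a, h, i}  B3 = {f, g, i}  B4 = {a, d, g}  B5 = {a, b, i}  B6 = {a, e, g}  B7 = {c, e, g}
Tree: B1–B2, B1–B3, B1–B4, B1–B5, B4–B6, B6–B7

Each bag holds 3 vertices, so the decomposition has width 2, which upper-bounds the treewidth. On the other hand G contains the 3-clique {a, d, g}. A clique must lie in a single bag of any decomposition, so no decomposition can have width below 2. Hence tw(G) = 2 exactly.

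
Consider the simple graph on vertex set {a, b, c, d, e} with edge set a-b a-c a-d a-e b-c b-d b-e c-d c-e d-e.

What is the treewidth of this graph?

4

A width-4 tree decomposition is:
Bags: B1 = {a, b, c, d, e}
Tree: (single bag)
A single bag containing all 5 vertices is trivially a valid decomposition of width 4. Conversely, {a, b, c, d, e} is a clique of size 5, and the vertices of any clique must share a bag in every tree decomposition; so some bag has ≥ 5 vertices and tw(G) ≥ 4. Combining the bounds, tw(G) = 4.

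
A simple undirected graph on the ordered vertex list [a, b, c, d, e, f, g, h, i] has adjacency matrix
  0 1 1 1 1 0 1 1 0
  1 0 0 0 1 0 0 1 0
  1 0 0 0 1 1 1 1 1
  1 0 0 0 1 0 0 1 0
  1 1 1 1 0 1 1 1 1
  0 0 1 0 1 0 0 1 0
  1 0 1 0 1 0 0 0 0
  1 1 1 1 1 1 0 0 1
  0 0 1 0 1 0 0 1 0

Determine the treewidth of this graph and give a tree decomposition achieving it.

The largest bag has 4 vertices, giving width 3; this decomposition certifies tw(G) ≤ 3. On the other hand G contains the 4-clique {a, c, e, g}. A clique must lie in a single bag of any decomposition, so no decomposition can have width below 3. The upper and lower bounds meet at 3, so that is the treewidth.

Treewidth 3.
One optimal decomposition is:
Bags: B1 = {a, c, e, g}  B2 = {a, c, e, h}  B3 = {c, e, f, h}  B4 = {a, b, e, h}  B5 = {c, e, h, i}  B6 = {a, d, e, h}
Tree: B1–B2, B2–B3, B2–B4, B2–B5, B4–B6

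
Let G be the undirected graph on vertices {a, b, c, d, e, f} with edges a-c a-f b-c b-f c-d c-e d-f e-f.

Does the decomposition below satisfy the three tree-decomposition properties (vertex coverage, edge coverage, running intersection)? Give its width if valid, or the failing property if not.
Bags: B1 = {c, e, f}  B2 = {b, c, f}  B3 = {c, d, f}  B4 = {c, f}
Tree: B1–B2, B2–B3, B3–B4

A tree decomposition must satisfy three properties: every vertex lies in some bag; for every edge, both endpoints lie together in some bag; and for every vertex, the bags containing it form a connected subtree. Here vertex a appears in no bag, so the decomposition is invalid.

No — vertex a appears in no bag.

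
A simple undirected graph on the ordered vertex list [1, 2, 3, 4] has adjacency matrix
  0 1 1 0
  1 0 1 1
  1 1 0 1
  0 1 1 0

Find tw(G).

2

A width-2 tree decomposition is:
Bags: B1 = {1, 2, 3}  B2 = {2, 3, 4}
Tree: B1–B2
Every bag has size at most 3, so the width is 3 − 1 = 2 and tw(G) ≤ 2. Conversely, {1, 2, 3} is a clique of size 3, and the vertices of any clique must share a bag in every tree decomposition; so some bag has ≥ 3 vertices and tw(G) ≥ 2. The upper and lower bounds meet at 2, so that is the treewidth.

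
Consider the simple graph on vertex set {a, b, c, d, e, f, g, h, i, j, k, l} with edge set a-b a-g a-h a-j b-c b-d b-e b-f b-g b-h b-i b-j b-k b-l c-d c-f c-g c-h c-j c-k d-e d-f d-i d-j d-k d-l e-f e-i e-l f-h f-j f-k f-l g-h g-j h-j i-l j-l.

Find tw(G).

4

A width-4 tree decomposition is:
Bags: B1 = {b, c, f, h, j}  B2 = {b, c, d, f, j}  B3 = {b, c, g, h, j}  B4 = {b, c, d, f, k}  B5 = {b, d, f, j, l}  B6 = {b, d, e, f, l}  B7 = {b, d, e, i, l}  B8 = {a, b, g, h, j}
Tree: B1–B2, B1–B3, B2–B4, B2–B5, B5–B6, B6–B7, B3–B8
The largest bag has 5 vertices, giving width 4; this decomposition certifies tw(G) ≤ 4. For the lower bound, the 5 vertices {b, d, e, f, l} are pairwise adjacent, and any tree decomposition puts a clique entirely inside one bag — forcing width ≥ 4. Hence tw(G) = 4 exactly.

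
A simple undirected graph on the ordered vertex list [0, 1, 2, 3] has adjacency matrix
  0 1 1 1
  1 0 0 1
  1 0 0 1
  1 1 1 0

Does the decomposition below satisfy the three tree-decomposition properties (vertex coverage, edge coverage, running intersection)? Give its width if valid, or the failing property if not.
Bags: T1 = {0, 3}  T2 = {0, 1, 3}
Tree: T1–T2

No — vertex 2 appears in no bag.

A tree decomposition must satisfy three properties: every vertex lies in some bag; for every edge, both endpoints lie together in some bag; and for every vertex, the bags containing it form a connected subtree. Here vertex 2 appears in no bag, so the decomposition is invalid.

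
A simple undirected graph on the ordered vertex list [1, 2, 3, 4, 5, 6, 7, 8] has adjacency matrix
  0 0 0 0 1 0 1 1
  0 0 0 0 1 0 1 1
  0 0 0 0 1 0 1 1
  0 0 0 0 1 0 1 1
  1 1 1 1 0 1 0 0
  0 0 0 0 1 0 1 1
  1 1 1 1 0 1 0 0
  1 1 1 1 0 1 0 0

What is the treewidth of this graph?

A width-3 tree decomposition is:
Bags: B1 = {2, 5, 7, 8}  B2 = {1, 5, 7, 8}  B3 = {3, 5, 7, 8}  B4 = {4, 5, 7, 8}  B5 = {5, 6, 7, 8}
Tree: B1–B2, B2–B3, B3–B4, B4–B5
The largest bag has 4 vertices, giving width 3; this decomposition certifies tw(G) ≤ 3. For the lower bound: the 4 vertex sets {2,8}, {1,5}, {7}, {3} are disjoint, each induces a connected subgraph, and every pair is joined by at least one edge of G. Contracting each set to a single vertex therefore yields K_{4} as a minor, and since treewidth is minor-monotone, tw(G) ≥ tw(K_{4}) = 3. Therefore the treewidth is 3.

3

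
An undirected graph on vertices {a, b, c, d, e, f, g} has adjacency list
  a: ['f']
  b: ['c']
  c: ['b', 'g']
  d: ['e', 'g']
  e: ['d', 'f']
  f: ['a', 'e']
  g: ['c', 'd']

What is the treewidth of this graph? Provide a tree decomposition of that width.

Treewidth 1.
One optimal decomposition is:
Bags: B1 = {b, c}  B2 = {c, g}  B3 = {d, g}  B4 = {d, e}  B5 = {e, f}  B6 = {a, f}
Tree: B1–B2, B2–B3, B3–B4, B4–B5, B5–B6

Each bag holds 2 vertices, so the decomposition has width 1, which upper-bounds the treewidth. Any graph with an edge has treewidth ≥ 1, and G has the edge b–c. Therefore the treewidth is 1.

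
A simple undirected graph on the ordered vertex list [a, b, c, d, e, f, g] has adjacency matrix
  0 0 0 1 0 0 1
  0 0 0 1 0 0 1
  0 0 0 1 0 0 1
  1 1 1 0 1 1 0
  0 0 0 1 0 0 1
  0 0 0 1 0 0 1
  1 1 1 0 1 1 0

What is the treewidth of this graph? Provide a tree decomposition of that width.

Treewidth 2.
One such decomposition:
Bags: B1 = {d, f, g}  B2 = {c, d, g}  B3 = {a, d, g}  B4 = {b, d, g}  B5 = {d, e, g}
Tree: B1–B2, B2–B3, B3–B4, B4–B5

Each bag holds 3 vertices, so the decomposition has width 2, which upper-bounds the treewidth. For the lower bound, G contains the cycle d–f–g–c–d, so G is not a forest; only forests have treewidth ≤ 1, hence tw(G) ≥ 2. Therefore the treewidth is 2.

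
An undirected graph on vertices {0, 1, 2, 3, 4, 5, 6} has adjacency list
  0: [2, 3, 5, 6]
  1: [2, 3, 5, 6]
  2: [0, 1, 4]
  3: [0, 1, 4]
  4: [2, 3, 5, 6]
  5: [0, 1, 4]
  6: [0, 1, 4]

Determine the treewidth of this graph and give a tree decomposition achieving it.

Treewidth 3.
Bags: B1 = {0, 1, 2, 4}  B2 = {0, 1, 4, 5}  B3 = {0, 1, 3, 4}  B4 = {0, 1, 4, 6}
Tree: B1–B2, B2–B3, B3–B4

The largest bag has 4 vertices, giving width 3; this decomposition certifies tw(G) ≤ 3. For the lower bound: the 4 vertex sets {2,4}, {1,5}, {0}, {3} are disjoint, each induces a connected subgraph, and every pair is joined by at least one edge of G. Contracting each set to a single vertex therefore yields K_{4} as a minor, and since treewidth is minor-monotone, tw(G) ≥ tw(K_{4}) = 3. Combining the bounds, tw(G) = 3.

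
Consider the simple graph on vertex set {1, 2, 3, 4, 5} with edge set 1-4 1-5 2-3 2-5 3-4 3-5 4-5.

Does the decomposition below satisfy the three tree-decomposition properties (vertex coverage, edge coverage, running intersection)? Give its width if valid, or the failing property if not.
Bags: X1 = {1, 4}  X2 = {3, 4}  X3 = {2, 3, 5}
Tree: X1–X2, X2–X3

A tree decomposition must satisfy three properties: every vertex lies in some bag; for every edge, both endpoints lie together in some bag; and for every vertex, the bags containing it form a connected subtree. Here edge (5,4) lies in no bag, so the decomposition is invalid.

No — edge (5,4) lies in no bag.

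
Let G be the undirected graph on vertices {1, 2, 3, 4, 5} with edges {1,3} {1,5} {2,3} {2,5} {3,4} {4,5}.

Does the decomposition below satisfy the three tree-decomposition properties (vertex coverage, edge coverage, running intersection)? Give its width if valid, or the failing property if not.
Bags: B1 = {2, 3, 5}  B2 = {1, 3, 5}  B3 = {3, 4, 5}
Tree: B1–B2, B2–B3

Vertex coverage: the bags together contain {1, 2, 3, 4, 5}, the full vertex set. Edge coverage: each edge of G has both endpoints in at least one bag. Running intersection: for every vertex, the bags containing it form a connected subtree. All three properties hold, so this is a valid tree decomposition of width max|bag| − 1 = 2, and hence tw(G) ≤ 2.

Yes; width 2.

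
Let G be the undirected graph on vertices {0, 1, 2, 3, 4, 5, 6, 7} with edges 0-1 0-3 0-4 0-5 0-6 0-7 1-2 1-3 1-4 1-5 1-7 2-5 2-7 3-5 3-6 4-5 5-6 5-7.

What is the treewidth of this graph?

A width-3 tree decomposition is:
Bags: B1 = {0, 1, 3, 5}  B2 = {0, 1, 4, 5}  B3 = {0, 3, 5, 6}  B4 = {0, 1, 5, 7}  B5 = {1, 2, 5, 7}
Tree: B1–B2, B1–B3, B2–B4, B4–B5
The largest bag has 4 vertices, giving width 3; this decomposition certifies tw(G) ≤ 3. On the other hand G contains the 4-clique {0, 1, 3, 5}. A clique must lie in a single bag of any decomposition, so no decomposition can have width below 3. Hence tw(G) = 3 exactly.

3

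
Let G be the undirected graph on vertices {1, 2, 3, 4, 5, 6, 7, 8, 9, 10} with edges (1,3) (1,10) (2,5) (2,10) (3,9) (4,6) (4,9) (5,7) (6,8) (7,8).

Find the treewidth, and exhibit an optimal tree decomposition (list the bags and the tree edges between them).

Treewidth 2.
Bags: B1 = {1, 3, 9}  B2 = {1, 4, 9}  B3 = {1, 4, 6}  B4 = {1, 6, 8}  B5 = {1, 7, 8}  B6 = {1, 5, 7}  B7 = {1, 2, 5}  B8 = {1, 2, 10}
Tree: B1–B2, B2–B3, B3–B4, B4–B5, B5–B6, B6–B7, B7–B8

Every bag has size at most 3, so the width is 3 − 1 = 2 and tw(G) ≤ 2. The edges 1–3–9–4–6–8–7–5–2–10–1 form a cycle, so G is not a tree and its treewidth is at least 2. The upper and lower bounds meet at 2, so that is the treewidth.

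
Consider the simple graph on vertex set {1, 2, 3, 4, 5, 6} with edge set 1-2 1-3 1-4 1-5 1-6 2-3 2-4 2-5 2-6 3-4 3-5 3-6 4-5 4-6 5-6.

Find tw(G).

5

A width-5 tree decomposition is:
Bags: B1 = {1, 2, 3, 4, 5, 6}
Tree: (single bag)
With just one bag of size 6, the width is 6 − 1 = 5, so tw(G) ≤ 5. Conversely, {1, 2, 3, 4, 5, 6} is a clique of size 6, and the vertices of any clique must share a bag in every tree decomposition; so some bag has ≥ 6 vertices and tw(G) ≥ 5. Hence tw(G) = 5 exactly.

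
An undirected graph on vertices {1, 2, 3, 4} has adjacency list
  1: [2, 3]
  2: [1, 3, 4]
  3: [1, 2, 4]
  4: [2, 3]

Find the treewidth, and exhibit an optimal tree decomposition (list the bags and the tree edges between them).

The largest bag has 3 vertices, giving width 2; this decomposition certifies tw(G) ≤ 2. For the lower bound, the 3 vertices {1, 2, 3} are pairwise adjacent, and any tree decomposition puts a clique entirely inside one bag — forcing width ≥ 2. Therefore the treewidth is 2.

Treewidth 2.
Bags: B1 = {1, 2, 3}  B2 = {2, 3, 4}
Tree: B1–B2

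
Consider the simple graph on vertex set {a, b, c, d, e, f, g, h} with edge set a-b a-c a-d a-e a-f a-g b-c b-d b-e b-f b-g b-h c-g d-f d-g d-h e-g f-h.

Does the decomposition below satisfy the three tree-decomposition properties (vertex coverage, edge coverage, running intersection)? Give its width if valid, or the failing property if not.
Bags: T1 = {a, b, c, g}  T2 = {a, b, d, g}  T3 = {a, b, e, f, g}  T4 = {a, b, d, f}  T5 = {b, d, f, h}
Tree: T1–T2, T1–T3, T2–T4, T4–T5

A tree decomposition must satisfy three properties: every vertex lies in some bag; for every edge, both endpoints lie together in some bag; and for every vertex, the bags containing it form a connected subtree. Here bags containing vertex f are not connected in the tree, so the decomposition is invalid.

No — bags containing vertex f are not connected in the tree.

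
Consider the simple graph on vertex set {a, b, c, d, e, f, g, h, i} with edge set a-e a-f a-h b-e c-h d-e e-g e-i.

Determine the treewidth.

1

A width-1 tree decomposition is:
Bags: B1 = {e, i}  B2 = {a, e}  B3 = {d, e}  B4 = {a, h}  B5 = {c, h}  B6 = {e, g}  B7 = {b, e}  B8 = {a, f}
Tree: B1–B2, B2–B3, B2–B4, B4–B5, B3–B6, B3–B7, B4–B8
The largest bag has 2 vertices, giving width 1; this decomposition certifies tw(G) ≤ 1. Since G has at least one edge (e.g. e–i), it is not an edgeless graph, so tw(G) ≥ 1. Therefore the treewidth is 1.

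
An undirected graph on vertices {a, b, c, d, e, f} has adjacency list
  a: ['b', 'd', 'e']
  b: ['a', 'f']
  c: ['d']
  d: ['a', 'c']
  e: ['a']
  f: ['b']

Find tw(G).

1

A width-1 tree decomposition is:
Bags: B1 = {a, b}  B2 = {a, e}  B3 = {b, f}  B4 = {a, d}  B5 = {c, d}
Tree: B1–B2, B1–B3, B2–B4, B4–B5
Each bag holds 2 vertices, so the decomposition has width 1, which upper-bounds the treewidth. Any graph with an edge has treewidth ≥ 1, and G has the edge a–b. Hence tw(G) = 1 exactly.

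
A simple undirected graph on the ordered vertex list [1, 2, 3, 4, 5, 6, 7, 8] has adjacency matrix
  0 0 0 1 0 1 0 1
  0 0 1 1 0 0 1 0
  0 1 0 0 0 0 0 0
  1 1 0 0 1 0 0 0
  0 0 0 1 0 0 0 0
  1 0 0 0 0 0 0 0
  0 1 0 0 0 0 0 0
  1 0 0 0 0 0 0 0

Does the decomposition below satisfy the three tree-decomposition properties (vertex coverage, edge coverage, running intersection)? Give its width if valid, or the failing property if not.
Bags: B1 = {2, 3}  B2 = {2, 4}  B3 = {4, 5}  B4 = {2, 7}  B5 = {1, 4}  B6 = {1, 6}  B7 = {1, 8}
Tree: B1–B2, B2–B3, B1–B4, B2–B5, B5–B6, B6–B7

Every vertex of G appears in some bag (union = {1, 2, 3, 4, 5, 6, 7, 8}); every edge is covered by a bag; and for each vertex v the set of bags containing v is connected in the bag tree. The decomposition is therefore valid. The largest bag has 2 vertices, so the width is 1.

Yes; width 1.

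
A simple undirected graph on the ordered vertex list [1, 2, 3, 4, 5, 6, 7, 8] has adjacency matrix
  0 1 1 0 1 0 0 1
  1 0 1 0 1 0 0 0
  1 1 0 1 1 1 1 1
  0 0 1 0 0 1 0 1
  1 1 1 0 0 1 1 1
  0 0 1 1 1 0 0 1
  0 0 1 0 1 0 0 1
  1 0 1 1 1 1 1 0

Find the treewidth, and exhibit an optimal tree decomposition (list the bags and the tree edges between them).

Each bag holds 4 vertices, so the decomposition has width 3, which upper-bounds the treewidth. On the other hand G contains the 4-clique {3, 4, 6, 8}. A clique must lie in a single bag of any decomposition, so no decomposition can have width below 3. Combining the bounds, tw(G) = 3.

Treewidth 3.
One optimal decomposition is:
Bags: B1 = {1, 3, 5, 8}  B2 = {3, 5, 6, 8}  B3 = {3, 5, 7, 8}  B4 = {1, 2, 3, 5}  B5 = {3, 4, 6, 8}
Tree: B1–B2, B2–B3, B1–B4, B2–B5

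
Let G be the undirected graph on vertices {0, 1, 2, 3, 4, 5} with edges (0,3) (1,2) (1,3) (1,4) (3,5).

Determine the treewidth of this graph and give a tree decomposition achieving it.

The largest bag has 2 vertices, giving width 1; this decomposition certifies tw(G) ≤ 1. Any graph with an edge has treewidth ≥ 1, and G has the edge 5–3. The upper and lower bounds meet at 1, so that is the treewidth.

Treewidth 1.
Bags: B1 = {3, 5}  B2 = {1, 3}  B3 = {1, 4}  B4 = {1, 2}  B5 = {0, 3}
Tree: B1–B2, B2–B3, B3–B4, B1–B5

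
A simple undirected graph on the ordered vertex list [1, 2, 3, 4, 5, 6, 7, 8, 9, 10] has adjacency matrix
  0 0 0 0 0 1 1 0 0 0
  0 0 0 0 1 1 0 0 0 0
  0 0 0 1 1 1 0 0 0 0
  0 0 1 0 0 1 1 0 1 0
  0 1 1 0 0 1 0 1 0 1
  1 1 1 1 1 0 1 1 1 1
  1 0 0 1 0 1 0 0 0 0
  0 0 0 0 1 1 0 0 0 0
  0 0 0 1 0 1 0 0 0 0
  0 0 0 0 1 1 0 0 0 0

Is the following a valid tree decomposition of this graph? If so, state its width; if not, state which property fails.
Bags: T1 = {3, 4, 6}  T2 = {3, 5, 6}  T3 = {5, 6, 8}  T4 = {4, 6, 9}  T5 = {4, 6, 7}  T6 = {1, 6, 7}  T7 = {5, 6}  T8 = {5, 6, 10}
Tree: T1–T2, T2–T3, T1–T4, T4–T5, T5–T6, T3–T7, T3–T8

No — vertex 2 appears in no bag.

A tree decomposition must satisfy three properties: every vertex lies in some bag; for every edge, both endpoints lie together in some bag; and for every vertex, the bags containing it form a connected subtree. Here vertex 2 appears in no bag, so the decomposition is invalid.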